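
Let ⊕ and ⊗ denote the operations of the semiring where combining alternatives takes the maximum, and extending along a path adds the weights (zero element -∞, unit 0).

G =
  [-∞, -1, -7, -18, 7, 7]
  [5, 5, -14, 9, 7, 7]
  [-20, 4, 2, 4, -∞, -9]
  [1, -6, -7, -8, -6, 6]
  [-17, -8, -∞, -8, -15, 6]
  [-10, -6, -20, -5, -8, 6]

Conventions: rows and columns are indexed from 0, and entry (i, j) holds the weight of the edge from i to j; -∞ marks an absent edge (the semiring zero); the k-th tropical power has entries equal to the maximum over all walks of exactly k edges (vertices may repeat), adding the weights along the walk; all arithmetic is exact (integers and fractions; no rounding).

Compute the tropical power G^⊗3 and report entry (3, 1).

G^⊗2:
  [4, 4, -5, 8, 6, 13]
  [10, 10, 2, 14, 12, 15]
  [9, 9, 4, 13, 11, 11]
  [-1, 0, -5, 3, 8, 12]
  [-3, 0, -14, 1, -1, 12]
  [-1, 0, -12, 3, 1, 12]
G^⊗3:
  [9, 9, 1, 13, 11, 19]
  [15, 15, 7, 19, 17, 21]
  [14, 14, 6, 18, 16, 19]
  [5, 6, -3, 9, 7, 18]
  [5, 6, -6, 9, 7, 18]
  [5, 6, -4, 9, 7, 18]
Key observation: the optimum is the walk 3->5->5->1, with weight 6 + 6 + (-6) = 6.
Optimal value attained by: walk 3->5->5->1.
Answer: (G^⊗3)[3][1] = 6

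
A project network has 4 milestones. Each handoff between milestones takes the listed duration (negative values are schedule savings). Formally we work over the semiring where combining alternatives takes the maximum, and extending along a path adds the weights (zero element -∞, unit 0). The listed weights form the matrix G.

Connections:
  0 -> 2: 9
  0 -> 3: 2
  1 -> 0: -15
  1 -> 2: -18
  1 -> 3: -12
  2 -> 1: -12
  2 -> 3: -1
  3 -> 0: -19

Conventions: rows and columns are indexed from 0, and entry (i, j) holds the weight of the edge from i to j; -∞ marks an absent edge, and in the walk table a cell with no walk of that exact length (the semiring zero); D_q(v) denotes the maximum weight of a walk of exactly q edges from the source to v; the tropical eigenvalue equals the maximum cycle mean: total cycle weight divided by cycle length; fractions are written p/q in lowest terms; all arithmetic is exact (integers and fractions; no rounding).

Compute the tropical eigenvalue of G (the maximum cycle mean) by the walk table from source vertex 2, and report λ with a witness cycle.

q=0: [-∞, -∞, 0, -∞]
q=1: [-∞, -12, -∞, -1]
q=2: [-20, -∞, -30, -24]
q=3: [-43, -42, -11, -18]
q=4: [-37, -23, -34, -12]
Optimal cycle mean attained by: cycle 0->2->3->0, total 9 + (-1) + (-19), length 3.
Answer: λ = -11/3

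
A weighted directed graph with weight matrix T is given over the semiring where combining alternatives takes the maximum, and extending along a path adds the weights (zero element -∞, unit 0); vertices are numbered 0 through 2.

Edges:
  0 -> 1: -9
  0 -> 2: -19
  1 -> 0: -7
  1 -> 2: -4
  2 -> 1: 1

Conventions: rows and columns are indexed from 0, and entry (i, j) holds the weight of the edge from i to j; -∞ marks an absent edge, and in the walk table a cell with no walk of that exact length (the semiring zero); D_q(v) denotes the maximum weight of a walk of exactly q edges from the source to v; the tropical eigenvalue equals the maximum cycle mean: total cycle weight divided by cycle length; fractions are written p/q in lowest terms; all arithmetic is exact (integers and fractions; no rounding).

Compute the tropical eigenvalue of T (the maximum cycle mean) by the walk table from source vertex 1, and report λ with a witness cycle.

q=0: [-∞, 0, -∞]
q=1: [-7, -∞, -4]
q=2: [-∞, -3, -26]
q=3: [-10, -25, -7]
Optimal cycle mean attained by: cycle 1->2->1, total (-4) + 1, length 2.
Answer: λ = -3/2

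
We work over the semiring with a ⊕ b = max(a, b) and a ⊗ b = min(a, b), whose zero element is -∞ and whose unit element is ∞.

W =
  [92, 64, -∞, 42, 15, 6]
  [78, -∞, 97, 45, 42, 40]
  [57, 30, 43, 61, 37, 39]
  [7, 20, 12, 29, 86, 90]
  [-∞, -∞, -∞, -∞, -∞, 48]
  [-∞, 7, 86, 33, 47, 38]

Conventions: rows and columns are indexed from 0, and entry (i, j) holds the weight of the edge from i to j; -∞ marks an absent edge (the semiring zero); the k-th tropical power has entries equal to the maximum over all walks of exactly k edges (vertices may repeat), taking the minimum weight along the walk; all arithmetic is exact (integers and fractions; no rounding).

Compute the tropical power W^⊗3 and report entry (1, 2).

W^⊗2:
  [92, 64, 64, 45, 42, 42]
  [78, 64, 43, 61, 45, 45]
  [57, 57, 43, 43, 61, 61]
  [20, 20, 86, 33, 47, 48]
  [-∞, 7, 48, 33, 47, 38]
  [57, 30, 43, 61, 38, 47]
W^⊗3:
  [92, 64, 64, 61, 45, 45]
  [78, 64, 64, 45, 61, 61]
  [57, 57, 61, 45, 47, 48]
  [57, 30, 48, 61, 47, 47]
  [48, 30, 43, 48, 38, 47]
  [57, 57, 47, 43, 61, 61]
Key observation: the optimum is the walk 1->0->1->2, with weight 78 min 64 min 97 = 64.
Optimal value attained by: walk 1->0->1->2.
Answer: (W^⊗3)[1][2] = 64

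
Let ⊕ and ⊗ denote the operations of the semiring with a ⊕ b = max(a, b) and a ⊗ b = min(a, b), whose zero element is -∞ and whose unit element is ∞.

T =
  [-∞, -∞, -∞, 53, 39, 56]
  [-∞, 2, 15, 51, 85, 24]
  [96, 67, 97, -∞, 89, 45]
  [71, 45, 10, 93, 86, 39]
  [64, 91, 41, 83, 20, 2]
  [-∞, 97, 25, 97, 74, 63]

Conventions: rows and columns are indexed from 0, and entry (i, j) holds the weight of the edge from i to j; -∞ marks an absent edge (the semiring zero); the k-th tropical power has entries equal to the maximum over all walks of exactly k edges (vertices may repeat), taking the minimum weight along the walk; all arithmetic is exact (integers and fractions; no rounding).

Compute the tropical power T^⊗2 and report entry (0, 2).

T^⊗2:
  [53, 56, 39, 56, 56, 56]
  [64, 85, 41, 83, 51, 39]
  [96, 89, 97, 83, 89, 56]
  [71, 86, 41, 93, 86, 56]
  [71, 45, 41, 83, 85, 56]
  [71, 74, 41, 93, 86, 63]
Key observation: the optimum is the walk 0->4->2, with weight 39 min 41 = 39.
Optimal value attained by: walk 0->4->2.
Answer: (T^⊗2)[0][2] = 39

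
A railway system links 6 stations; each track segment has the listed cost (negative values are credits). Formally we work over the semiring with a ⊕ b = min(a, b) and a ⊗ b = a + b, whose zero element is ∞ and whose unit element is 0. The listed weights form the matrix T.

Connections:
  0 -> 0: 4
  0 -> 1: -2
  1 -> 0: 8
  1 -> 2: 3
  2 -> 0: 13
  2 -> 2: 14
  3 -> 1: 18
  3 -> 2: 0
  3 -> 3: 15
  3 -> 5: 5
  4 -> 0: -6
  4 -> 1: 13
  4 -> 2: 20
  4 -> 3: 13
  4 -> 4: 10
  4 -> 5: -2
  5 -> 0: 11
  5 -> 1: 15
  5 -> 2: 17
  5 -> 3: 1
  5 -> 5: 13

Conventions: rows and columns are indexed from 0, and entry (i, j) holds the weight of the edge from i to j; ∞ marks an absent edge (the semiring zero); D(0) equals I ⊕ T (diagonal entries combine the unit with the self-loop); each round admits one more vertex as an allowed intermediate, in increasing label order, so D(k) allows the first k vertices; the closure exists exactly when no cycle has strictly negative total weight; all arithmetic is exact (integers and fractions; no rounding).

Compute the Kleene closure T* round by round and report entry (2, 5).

D(0):
  [0, -2, ∞, ∞, ∞, ∞]
  [8, 0, 3, ∞, ∞, ∞]
  [13, ∞, 0, ∞, ∞, ∞]
  [∞, 18, 0, 0, ∞, 5]
  [-6, 13, 20, 13, 0, -2]
  [11, 15, 17, 1, ∞, 0]
D(1):
  [0, -2, ∞, ∞, ∞, ∞]
  [8, 0, 3, ∞, ∞, ∞]
  [13, 11, 0, ∞, ∞, ∞]
  [∞, 18, 0, 0, ∞, 5]
  [-6, -8, 20, 13, 0, -2]
  [11, 9, 17, 1, ∞, 0]
D(2):
  [0, -2, 1, ∞, ∞, ∞]
  [8, 0, 3, ∞, ∞, ∞]
  [13, 11, 0, ∞, ∞, ∞]
  [26, 18, 0, 0, ∞, 5]
  [-6, -8, -5, 13, 0, -2]
  [11, 9, 12, 1, ∞, 0]
D(3):
  [0, -2, 1, ∞, ∞, ∞]
  [8, 0, 3, ∞, ∞, ∞]
  [13, 11, 0, ∞, ∞, ∞]
  [13, 11, 0, 0, ∞, 5]
  [-6, -8, -5, 13, 0, -2]
  [11, 9, 12, 1, ∞, 0]
D(4):
  [0, -2, 1, ∞, ∞, ∞]
  [8, 0, 3, ∞, ∞, ∞]
  [13, 11, 0, ∞, ∞, ∞]
  [13, 11, 0, 0, ∞, 5]
  [-6, -8, -5, 13, 0, -2]
  [11, 9, 1, 1, ∞, 0]
D(5):
  [0, -2, 1, ∞, ∞, ∞]
  [8, 0, 3, ∞, ∞, ∞]
  [13, 11, 0, ∞, ∞, ∞]
  [13, 11, 0, 0, ∞, 5]
  [-6, -8, -5, 13, 0, -2]
  [11, 9, 1, 1, ∞, 0]
D(6):
  [0, -2, 1, ∞, ∞, ∞]
  [8, 0, 3, ∞, ∞, ∞]
  [13, 11, 0, ∞, ∞, ∞]
  [13, 11, 0, 0, ∞, 5]
  [-6, -8, -5, -1, 0, -2]
  [11, 9, 1, 1, ∞, 0]
Answer: T*[2][5] = ∞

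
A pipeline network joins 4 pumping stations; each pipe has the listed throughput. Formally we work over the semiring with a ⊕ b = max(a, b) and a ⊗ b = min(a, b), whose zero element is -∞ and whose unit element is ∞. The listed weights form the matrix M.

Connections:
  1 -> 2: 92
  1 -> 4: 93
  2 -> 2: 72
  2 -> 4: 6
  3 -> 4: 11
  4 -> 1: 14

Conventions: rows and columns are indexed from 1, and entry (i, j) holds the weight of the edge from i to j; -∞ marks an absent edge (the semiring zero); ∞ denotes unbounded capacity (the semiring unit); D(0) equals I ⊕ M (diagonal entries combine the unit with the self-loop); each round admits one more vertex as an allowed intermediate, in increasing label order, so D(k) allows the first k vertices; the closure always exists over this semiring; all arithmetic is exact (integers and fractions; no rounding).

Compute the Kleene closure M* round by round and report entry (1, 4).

D(0):
  [∞, 92, -∞, 93]
  [-∞, ∞, -∞, 6]
  [-∞, -∞, ∞, 11]
  [14, -∞, -∞, ∞]
D(1):
  [∞, 92, -∞, 93]
  [-∞, ∞, -∞, 6]
  [-∞, -∞, ∞, 11]
  [14, 14, -∞, ∞]
D(2):
  [∞, 92, -∞, 93]
  [-∞, ∞, -∞, 6]
  [-∞, -∞, ∞, 11]
  [14, 14, -∞, ∞]
D(3):
  [∞, 92, -∞, 93]
  [-∞, ∞, -∞, 6]
  [-∞, -∞, ∞, 11]
  [14, 14, -∞, ∞]
D(4):
  [∞, 92, -∞, 93]
  [6, ∞, -∞, 6]
  [11, 11, ∞, 11]
  [14, 14, -∞, ∞]
Answer: M*[1][4] = 93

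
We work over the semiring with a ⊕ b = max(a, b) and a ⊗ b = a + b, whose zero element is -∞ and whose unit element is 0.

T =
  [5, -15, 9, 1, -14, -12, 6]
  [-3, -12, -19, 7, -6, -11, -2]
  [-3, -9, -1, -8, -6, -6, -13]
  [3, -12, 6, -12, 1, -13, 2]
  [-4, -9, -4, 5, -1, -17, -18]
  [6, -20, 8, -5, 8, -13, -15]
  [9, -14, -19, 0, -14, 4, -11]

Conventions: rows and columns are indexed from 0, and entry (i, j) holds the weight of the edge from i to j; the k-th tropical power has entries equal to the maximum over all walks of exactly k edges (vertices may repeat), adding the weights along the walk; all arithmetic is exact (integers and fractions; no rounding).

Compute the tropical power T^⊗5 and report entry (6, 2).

T^⊗2:
  [15, 0, 14, 6, 3, 10, 11]
  [10, -5, 13, -1, 8, 2, 9]
  [2, -10, 6, -1, 2, -7, 3]
  [11, -3, 12, 6, 0, 6, 9]
  [8, -7, 11, 4, 6, -8, 7]
  [11, -1, 15, 13, 7, 2, 12]
  [14, -6, 18, 10, 12, -3, 15]
T^⊗3:
  [20, 5, 24, 16, 18, 15, 21]
  [18, 4, 19, 13, 10, 13, 16]
  [12, -3, 11, 7, 1, 7, 8]
  [18, 3, 20, 12, 14, 13, 17]
  [16, 2, 17, 11, 5, 11, 14]
  [21, 6, 20, 12, 14, 16, 17]
  [24, 9, 23, 17, 12, 19, 20]
T^⊗4:
  [30, 15, 29, 23, 23, 25, 26]
  [25, 10, 27, 19, 21, 20, 24]
  [17, 2, 21, 13, 15, 12, 18]
  [26, 11, 27, 19, 21, 21, 24]
  [23, 8, 25, 17, 19, 18, 22]
  [26, 11, 30, 22, 24, 21, 27]
  [29, 14, 33, 25, 27, 24, 30]
T^⊗5:
  [35, 20, 39, 31, 33, 30, 36]
  [33, 18, 34, 26, 28, 28, 31]
  [27, 12, 26, 20, 20, 22, 23]
  [33, 18, 35, 27, 29, 28, 32]
  [31, 16, 32, 24, 26, 26, 29]
  [36, 21, 35, 29, 29, 31, 32]
  [39, 24, 38, 32, 32, 34, 35]
Key observation: the optimum is the walk 6->0->0->6->0->2, with weight 9 + 5 + 6 + 9 + 9 = 38.
Optimal value attained by: walk 6->0->0->6->0->2.
Answer: (T^⊗5)[6][2] = 38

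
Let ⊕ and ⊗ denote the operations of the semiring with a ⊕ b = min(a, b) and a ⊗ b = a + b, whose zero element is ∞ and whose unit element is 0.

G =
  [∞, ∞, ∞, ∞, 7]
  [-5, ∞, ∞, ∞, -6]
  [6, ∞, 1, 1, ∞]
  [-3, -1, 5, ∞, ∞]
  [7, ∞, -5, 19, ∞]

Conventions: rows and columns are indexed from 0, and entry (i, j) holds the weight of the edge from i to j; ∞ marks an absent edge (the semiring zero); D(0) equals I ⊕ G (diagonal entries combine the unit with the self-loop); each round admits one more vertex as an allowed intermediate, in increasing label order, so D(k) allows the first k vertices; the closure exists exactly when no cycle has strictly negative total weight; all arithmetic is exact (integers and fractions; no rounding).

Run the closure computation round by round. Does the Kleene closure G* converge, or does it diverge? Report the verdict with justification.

D(0):
  [0, ∞, ∞, ∞, 7]
  [-5, 0, ∞, ∞, -6]
  [6, ∞, 0, 1, ∞]
  [-3, -1, 5, 0, ∞]
  [7, ∞, -5, 19, 0]
D(1):
  [0, ∞, ∞, ∞, 7]
  [-5, 0, ∞, ∞, -6]
  [6, ∞, 0, 1, 13]
  [-3, -1, 5, 0, 4]
  [7, ∞, -5, 19, 0]
D(2):
  [0, ∞, ∞, ∞, 7]
  [-5, 0, ∞, ∞, -6]
  [6, ∞, 0, 1, 13]
  [-6, -1, 5, 0, -7]
  [7, ∞, -5, 19, 0]
D(3):
  [0, ∞, ∞, ∞, 7]
  [-5, 0, ∞, ∞, -6]
  [6, ∞, 0, 1, 13]
  [-6, -1, 5, 0, -7]
  [1, ∞, -5, -4, 0]
Detection: at round 4, diagonal entry (4, 4) turns strictly negative.
Key observation: the cycle 4->2->3->1->0->4 has total weight (-5) + 1 + (-1) + (-5) + 7, which is strictly negative.
Answer: DIVERGES — negative cycle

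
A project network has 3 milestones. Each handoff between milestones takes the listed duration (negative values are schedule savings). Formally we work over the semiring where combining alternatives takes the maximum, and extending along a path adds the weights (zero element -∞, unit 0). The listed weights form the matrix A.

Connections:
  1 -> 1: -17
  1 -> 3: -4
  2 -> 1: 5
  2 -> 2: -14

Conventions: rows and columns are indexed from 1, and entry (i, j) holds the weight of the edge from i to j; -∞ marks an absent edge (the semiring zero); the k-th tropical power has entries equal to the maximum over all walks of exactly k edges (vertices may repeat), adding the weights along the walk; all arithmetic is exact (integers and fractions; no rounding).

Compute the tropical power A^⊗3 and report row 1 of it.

A^⊗2:
  [-34, -∞, -21]
  [-9, -28, 1]
  [-∞, -∞, -∞]
A^⊗3:
  [-51, -∞, -38]
  [-23, -42, -13]
  [-∞, -∞, -∞]
Answer: row 1 of A^⊗3 = [-51, -∞, -38]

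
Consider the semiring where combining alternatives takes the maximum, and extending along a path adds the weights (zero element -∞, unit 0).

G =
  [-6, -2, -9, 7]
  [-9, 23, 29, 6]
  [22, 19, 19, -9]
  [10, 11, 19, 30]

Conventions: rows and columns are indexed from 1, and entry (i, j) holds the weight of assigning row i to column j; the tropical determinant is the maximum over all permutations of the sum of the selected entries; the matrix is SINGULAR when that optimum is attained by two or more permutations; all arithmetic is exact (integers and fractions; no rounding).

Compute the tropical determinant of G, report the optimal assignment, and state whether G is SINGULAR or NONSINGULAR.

σ = (1, 2, 3, 4): (-6) + 23 + 19 + 30 = 66
σ = (1, 2, 4, 3): (-6) + 23 + (-9) + 19 = 27
σ = (1, 3, 2, 4): (-6) + 29 + 19 + 30 = 72
σ = (1, 3, 4, 2): (-6) + 29 + (-9) + 11 = 25
σ = (1, 4, 2, 3): (-6) + 6 + 19 + 19 = 38
σ = (1, 4, 3, 2): (-6) + 6 + 19 + 11 = 30
σ = (2, 1, 3, 4): (-2) + (-9) + 19 + 30 = 38
σ = (2, 1, 4, 3): (-2) + (-9) + (-9) + 19 = -1
σ = (2, 3, 1, 4): (-2) + 29 + 22 + 30 = 79
σ = (2, 3, 4, 1): (-2) + 29 + (-9) + 10 = 28
σ = (2, 4, 1, 3): (-2) + 6 + 22 + 19 = 45
σ = (2, 4, 3, 1): (-2) + 6 + 19 + 10 = 33
σ = (3, 1, 2, 4): (-9) + (-9) + 19 + 30 = 31
σ = (3, 1, 4, 2): (-9) + (-9) + (-9) + 11 = -16
σ = (3, 2, 1, 4): (-9) + 23 + 22 + 30 = 66
σ = (3, 2, 4, 1): (-9) + 23 + (-9) + 10 = 15
σ = (3, 4, 1, 2): (-9) + 6 + 22 + 11 = 30
σ = (3, 4, 2, 1): (-9) + 6 + 19 + 10 = 26
σ = (4, 1, 2, 3): 7 + (-9) + 19 + 19 = 36
σ = (4, 1, 3, 2): 7 + (-9) + 19 + 11 = 28
σ = (4, 2, 1, 3): 7 + 23 + 22 + 19 = 71
σ = (4, 2, 3, 1): 7 + 23 + 19 + 10 = 59
σ = (4, 3, 1, 2): 7 + 29 + 22 + 11 = 69
σ = (4, 3, 2, 1): 7 + 29 + 19 + 10 = 65
Optimal value attained by: σ = (2, 3, 1, 4).
Answer: det⊕(G) = 79; verdict: NONSINGULAR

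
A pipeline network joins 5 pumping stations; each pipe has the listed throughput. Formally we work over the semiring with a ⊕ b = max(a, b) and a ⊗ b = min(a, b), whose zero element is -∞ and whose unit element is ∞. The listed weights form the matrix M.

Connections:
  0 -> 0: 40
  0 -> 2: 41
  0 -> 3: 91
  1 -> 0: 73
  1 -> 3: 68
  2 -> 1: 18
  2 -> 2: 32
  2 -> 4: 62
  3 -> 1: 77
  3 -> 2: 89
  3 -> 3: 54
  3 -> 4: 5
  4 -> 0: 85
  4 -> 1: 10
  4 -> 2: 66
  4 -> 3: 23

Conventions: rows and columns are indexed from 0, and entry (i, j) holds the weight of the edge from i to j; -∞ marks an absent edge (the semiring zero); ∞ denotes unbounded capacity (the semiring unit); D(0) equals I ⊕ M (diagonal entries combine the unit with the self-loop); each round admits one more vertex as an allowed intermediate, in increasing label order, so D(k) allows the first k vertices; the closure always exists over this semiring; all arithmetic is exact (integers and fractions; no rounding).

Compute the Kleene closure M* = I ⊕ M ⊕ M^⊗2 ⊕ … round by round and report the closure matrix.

D(0):
  [∞, -∞, 41, 91, -∞]
  [73, ∞, -∞, 68, -∞]
  [-∞, 18, ∞, -∞, 62]
  [-∞, 77, 89, ∞, 5]
  [85, 10, 66, 23, ∞]
D(1):
  [∞, -∞, 41, 91, -∞]
  [73, ∞, 41, 73, -∞]
  [-∞, 18, ∞, -∞, 62]
  [-∞, 77, 89, ∞, 5]
  [85, 10, 66, 85, ∞]
D(2):
  [∞, -∞, 41, 91, -∞]
  [73, ∞, 41, 73, -∞]
  [18, 18, ∞, 18, 62]
  [73, 77, 89, ∞, 5]
  [85, 10, 66, 85, ∞]
D(3):
  [∞, 18, 41, 91, 41]
  [73, ∞, 41, 73, 41]
  [18, 18, ∞, 18, 62]
  [73, 77, 89, ∞, 62]
  [85, 18, 66, 85, ∞]
D(4):
  [∞, 77, 89, 91, 62]
  [73, ∞, 73, 73, 62]
  [18, 18, ∞, 18, 62]
  [73, 77, 89, ∞, 62]
  [85, 77, 85, 85, ∞]
D(5):
  [∞, 77, 89, 91, 62]
  [73, ∞, 73, 73, 62]
  [62, 62, ∞, 62, 62]
  [73, 77, 89, ∞, 62]
  [85, 77, 85, 85, ∞]
Answer: M* = [[∞, 77, 89, 91, 62], [73, ∞, 73, 73, 62], [62, 62, ∞, 62, 62], [73, 77, 89, ∞, 62], [85, 77, 85, 85, ∞]]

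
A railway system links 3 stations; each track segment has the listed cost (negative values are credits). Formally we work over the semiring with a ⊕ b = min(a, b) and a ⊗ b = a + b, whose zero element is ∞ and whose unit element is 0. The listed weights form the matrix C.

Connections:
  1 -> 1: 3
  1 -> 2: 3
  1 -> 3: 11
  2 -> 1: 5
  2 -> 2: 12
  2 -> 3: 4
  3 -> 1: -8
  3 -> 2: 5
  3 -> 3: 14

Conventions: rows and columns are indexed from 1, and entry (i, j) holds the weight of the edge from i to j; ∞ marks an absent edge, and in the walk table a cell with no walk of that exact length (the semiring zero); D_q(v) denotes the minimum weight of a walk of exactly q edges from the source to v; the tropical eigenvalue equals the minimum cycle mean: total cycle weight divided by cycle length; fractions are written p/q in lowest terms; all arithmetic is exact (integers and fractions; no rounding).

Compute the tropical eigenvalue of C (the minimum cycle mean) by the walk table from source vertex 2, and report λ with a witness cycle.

q=0: [∞, 0, ∞]
q=1: [5, 12, 4]
q=2: [-4, 8, 16]
q=3: [-1, -1, 7]
Optimal cycle mean attained by: cycle 1->2->3->1, total 3 + 4 + (-8), length 3.
Answer: λ = -1/3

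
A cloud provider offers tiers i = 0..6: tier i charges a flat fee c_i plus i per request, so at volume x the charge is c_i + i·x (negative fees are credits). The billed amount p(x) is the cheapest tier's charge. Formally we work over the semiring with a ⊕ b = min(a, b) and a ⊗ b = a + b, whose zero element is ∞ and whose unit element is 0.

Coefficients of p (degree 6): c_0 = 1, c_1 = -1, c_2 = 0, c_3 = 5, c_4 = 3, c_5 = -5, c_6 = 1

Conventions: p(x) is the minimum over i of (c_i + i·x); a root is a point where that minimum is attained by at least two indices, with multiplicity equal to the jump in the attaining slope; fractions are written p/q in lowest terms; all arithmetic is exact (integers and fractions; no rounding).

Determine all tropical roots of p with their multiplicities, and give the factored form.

hull edge (i=0, c=1) to (i=1, c=-1): slope -2, span 1
hull edge (i=1, c=-1) to (i=5, c=-5): slope -1, span 4
hull edge (i=5, c=-5) to (i=6, c=1): slope 6, span 1
Factored form: p(x) = 1 ⊗ (x ⊕ (-6)) ⊗ (x ⊕ 1) ⊗ (x ⊕ 1) ⊗ (x ⊕ 1) ⊗ (x ⊕ 1) ⊗ (x ⊕ 2)
Answer: roots = -6 (mult 1), 1 (mult 4), 2 (mult 1)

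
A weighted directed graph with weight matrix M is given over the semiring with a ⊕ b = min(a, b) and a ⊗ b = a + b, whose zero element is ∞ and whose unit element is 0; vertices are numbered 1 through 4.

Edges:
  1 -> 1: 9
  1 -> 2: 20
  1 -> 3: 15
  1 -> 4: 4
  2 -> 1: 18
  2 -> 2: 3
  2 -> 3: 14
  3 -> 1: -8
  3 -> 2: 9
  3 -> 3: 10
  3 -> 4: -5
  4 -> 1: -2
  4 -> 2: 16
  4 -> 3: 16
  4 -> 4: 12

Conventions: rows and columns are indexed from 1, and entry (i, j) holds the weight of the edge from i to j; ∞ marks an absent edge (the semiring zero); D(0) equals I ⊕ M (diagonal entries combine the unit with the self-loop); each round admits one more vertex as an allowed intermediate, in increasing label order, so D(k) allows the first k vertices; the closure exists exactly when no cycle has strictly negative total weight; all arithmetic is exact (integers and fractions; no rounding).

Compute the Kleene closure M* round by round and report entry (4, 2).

D(0):
  [0, 20, 15, 4]
  [18, 0, 14, ∞]
  [-8, 9, 0, -5]
  [-2, 16, 16, 0]
D(1):
  [0, 20, 15, 4]
  [18, 0, 14, 22]
  [-8, 9, 0, -5]
  [-2, 16, 13, 0]
D(2):
  [0, 20, 15, 4]
  [18, 0, 14, 22]
  [-8, 9, 0, -5]
  [-2, 16, 13, 0]
D(3):
  [0, 20, 15, 4]
  [6, 0, 14, 9]
  [-8, 9, 0, -5]
  [-2, 16, 13, 0]
D(4):
  [0, 20, 15, 4]
  [6, 0, 14, 9]
  [-8, 9, 0, -5]
  [-2, 16, 13, 0]
Answer: M*[4][2] = 16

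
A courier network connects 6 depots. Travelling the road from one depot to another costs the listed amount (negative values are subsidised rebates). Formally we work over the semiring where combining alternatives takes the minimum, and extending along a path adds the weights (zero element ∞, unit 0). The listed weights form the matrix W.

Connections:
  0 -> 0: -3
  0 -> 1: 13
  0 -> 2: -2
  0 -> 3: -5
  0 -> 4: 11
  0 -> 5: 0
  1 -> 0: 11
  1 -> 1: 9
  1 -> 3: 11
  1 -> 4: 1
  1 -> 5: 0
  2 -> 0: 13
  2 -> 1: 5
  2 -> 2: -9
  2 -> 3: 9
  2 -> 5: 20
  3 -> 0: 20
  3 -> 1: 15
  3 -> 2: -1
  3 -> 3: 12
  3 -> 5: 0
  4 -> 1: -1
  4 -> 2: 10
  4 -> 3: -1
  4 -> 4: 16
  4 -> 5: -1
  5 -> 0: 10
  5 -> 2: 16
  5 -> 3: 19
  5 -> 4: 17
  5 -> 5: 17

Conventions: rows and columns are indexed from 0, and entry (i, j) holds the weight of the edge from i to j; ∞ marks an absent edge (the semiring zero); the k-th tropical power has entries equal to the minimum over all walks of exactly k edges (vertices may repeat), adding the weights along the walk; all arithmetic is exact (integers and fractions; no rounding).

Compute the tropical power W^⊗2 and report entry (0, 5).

W^⊗2:
  [-6, 3, -11, -8, 8, -5]
  [8, 0, 9, 0, 10, 0]
  [4, -4, -18, 0, 6, 5]
  [10, 4, -10, 8, 16, 12]
  [9, 8, -2, 10, 0, -1]
  [7, 16, 7, 5, 21, 10]
Key observation: the optimum is the walk 0->3->5, with weight (-5) + 0 = -5.
Optimal value attained by: walk 0->3->5.
Answer: (W^⊗2)[0][5] = -5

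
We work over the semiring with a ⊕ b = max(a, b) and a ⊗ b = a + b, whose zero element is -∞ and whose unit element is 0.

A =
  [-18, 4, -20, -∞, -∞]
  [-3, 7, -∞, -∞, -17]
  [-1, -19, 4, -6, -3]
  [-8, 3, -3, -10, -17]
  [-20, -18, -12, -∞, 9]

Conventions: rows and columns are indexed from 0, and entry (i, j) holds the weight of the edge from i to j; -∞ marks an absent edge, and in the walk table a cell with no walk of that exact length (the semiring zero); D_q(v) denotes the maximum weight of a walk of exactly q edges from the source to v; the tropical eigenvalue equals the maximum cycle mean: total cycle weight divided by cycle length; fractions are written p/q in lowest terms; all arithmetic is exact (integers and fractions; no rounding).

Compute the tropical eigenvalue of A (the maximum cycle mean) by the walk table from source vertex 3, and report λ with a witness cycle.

q=0: [-∞, -∞, -∞, 0, -∞]
q=1: [-8, 3, -3, -10, -17]
q=2: [0, 10, 1, -9, -6]
q=3: [7, 17, 5, -5, 3]
q=4: [14, 24, 9, -1, 12]
q=5: [21, 31, 13, 3, 21]
Optimal cycle mean attained by: cycle 4->4, total 9, length 1.
Answer: λ = 9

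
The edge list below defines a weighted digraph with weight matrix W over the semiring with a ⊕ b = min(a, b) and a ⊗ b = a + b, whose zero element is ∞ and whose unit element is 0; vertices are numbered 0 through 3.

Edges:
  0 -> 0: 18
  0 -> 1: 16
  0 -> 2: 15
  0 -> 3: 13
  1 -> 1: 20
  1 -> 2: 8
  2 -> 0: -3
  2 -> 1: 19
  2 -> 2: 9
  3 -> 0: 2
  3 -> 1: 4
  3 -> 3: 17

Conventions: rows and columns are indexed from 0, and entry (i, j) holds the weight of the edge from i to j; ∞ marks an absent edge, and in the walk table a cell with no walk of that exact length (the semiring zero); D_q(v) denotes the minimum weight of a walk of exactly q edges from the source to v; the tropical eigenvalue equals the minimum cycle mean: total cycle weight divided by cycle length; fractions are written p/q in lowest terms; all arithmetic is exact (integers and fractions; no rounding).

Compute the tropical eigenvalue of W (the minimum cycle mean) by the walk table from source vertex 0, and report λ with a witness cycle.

q=0: [0, ∞, ∞, ∞]
q=1: [18, 16, 15, 13]
q=2: [12, 17, 24, 30]
q=3: [21, 28, 25, 25]
q=4: [22, 29, 34, 34]
Optimal cycle mean attained by: cycle 0->3->1->2->0, total 13 + 4 + 8 + (-3), length 4.
Answer: λ = 11/2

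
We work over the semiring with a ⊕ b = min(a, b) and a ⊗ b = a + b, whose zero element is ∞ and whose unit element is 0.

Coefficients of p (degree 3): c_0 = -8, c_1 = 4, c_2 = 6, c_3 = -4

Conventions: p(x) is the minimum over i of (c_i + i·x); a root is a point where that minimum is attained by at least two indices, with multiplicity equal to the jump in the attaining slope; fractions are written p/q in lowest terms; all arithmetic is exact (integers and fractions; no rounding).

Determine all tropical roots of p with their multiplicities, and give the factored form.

hull edge (i=0, c=-8) to (i=3, c=-4): slope 4/3, span 3
Factored form: p(x) = -4 ⊗ (x ⊕ (-4/3)) ⊗ (x ⊕ (-4/3)) ⊗ (x ⊕ (-4/3))
Answer: roots = -4/3 (mult 3)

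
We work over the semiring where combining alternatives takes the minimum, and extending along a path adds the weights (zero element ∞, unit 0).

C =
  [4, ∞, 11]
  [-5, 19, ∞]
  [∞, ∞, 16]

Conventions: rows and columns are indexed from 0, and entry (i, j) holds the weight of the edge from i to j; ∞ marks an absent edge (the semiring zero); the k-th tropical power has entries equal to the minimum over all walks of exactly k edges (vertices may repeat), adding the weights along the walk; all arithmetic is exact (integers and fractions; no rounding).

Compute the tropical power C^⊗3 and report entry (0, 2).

C^⊗2:
  [8, ∞, 15]
  [-1, 38, 6]
  [∞, ∞, 32]
C^⊗3:
  [12, ∞, 19]
  [3, 57, 10]
  [∞, ∞, 48]
Key observation: the optimum is the walk 0->0->0->2, with weight 4 + 4 + 11 = 19.
Optimal value attained by: walk 0->0->0->2.
Answer: (C^⊗3)[0][2] = 19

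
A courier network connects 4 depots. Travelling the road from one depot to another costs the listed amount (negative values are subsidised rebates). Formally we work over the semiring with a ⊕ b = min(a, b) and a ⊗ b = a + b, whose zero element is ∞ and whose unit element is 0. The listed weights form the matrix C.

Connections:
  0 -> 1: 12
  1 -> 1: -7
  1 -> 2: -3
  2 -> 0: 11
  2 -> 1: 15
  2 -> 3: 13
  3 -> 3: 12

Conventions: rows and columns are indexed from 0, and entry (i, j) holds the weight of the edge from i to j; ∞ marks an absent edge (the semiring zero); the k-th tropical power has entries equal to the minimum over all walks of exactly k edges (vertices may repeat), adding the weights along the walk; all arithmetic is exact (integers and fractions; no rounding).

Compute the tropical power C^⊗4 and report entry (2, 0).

C^⊗2:
  [∞, 5, 9, ∞]
  [8, -14, -10, 10]
  [∞, 8, 12, 25]
  [∞, ∞, ∞, 24]
C^⊗3:
  [20, -2, 2, 22]
  [1, -21, -17, 3]
  [23, 1, 5, 25]
  [∞, ∞, ∞, 36]
C^⊗4:
  [13, -9, -5, 15]
  [-6, -28, -24, -4]
  [16, -6, -2, 18]
  [∞, ∞, ∞, 48]
Key observation: the optimum is the walk 2->1->1->2->0, with weight 15 + (-7) + (-3) + 11 = 16.
Optimal value attained by: walk 2->1->1->2->0.
Answer: (C^⊗4)[2][0] = 16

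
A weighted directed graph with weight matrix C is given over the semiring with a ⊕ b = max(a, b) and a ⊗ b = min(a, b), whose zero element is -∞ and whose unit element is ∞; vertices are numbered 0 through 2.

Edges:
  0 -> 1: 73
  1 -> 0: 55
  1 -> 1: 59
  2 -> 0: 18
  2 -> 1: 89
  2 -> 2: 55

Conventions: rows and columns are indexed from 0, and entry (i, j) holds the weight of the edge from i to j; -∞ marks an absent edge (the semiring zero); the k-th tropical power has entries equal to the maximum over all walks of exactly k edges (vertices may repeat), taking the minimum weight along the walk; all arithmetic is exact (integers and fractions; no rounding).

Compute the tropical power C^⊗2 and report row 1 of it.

C^⊗2:
  [55, 59, -∞]
  [55, 59, -∞]
  [55, 59, 55]
Answer: row 1 of C^⊗2 = [55, 59, -∞]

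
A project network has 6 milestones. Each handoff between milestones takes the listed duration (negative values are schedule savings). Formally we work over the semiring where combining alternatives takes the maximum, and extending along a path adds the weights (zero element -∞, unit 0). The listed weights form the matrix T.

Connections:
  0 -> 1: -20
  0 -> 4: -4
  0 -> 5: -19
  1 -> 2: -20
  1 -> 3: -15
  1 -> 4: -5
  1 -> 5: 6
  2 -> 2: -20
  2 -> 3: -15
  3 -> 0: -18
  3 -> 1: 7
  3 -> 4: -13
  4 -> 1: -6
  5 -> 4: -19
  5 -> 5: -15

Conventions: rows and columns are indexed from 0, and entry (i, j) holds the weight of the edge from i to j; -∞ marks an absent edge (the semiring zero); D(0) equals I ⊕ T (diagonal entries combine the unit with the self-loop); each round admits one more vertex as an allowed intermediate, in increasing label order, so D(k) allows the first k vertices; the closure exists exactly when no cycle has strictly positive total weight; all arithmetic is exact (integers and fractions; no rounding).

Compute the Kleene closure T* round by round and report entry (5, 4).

D(0):
  [0, -20, -∞, -∞, -4, -19]
  [-∞, 0, -20, -15, -5, 6]
  [-∞, -∞, 0, -15, -∞, -∞]
  [-18, 7, -∞, 0, -13, -∞]
  [-∞, -6, -∞, -∞, 0, -∞]
  [-∞, -∞, -∞, -∞, -19, 0]
D(1):
  [0, -20, -∞, -∞, -4, -19]
  [-∞, 0, -20, -15, -5, 6]
  [-∞, -∞, 0, -15, -∞, -∞]
  [-18, 7, -∞, 0, -13, -37]
  [-∞, -6, -∞, -∞, 0, -∞]
  [-∞, -∞, -∞, -∞, -19, 0]
D(2):
  [0, -20, -40, -35, -4, -14]
  [-∞, 0, -20, -15, -5, 6]
  [-∞, -∞, 0, -15, -∞, -∞]
  [-18, 7, -13, 0, 2, 13]
  [-∞, -6, -26, -21, 0, 0]
  [-∞, -∞, -∞, -∞, -19, 0]
D(3):
  [0, -20, -40, -35, -4, -14]
  [-∞, 0, -20, -15, -5, 6]
  [-∞, -∞, 0, -15, -∞, -∞]
  [-18, 7, -13, 0, 2, 13]
  [-∞, -6, -26, -21, 0, 0]
  [-∞, -∞, -∞, -∞, -19, 0]
D(4):
  [0, -20, -40, -35, -4, -14]
  [-33, 0, -20, -15, -5, 6]
  [-33, -8, 0, -15, -13, -2]
  [-18, 7, -13, 0, 2, 13]
  [-39, -6, -26, -21, 0, 0]
  [-∞, -∞, -∞, -∞, -19, 0]
D(5):
  [0, -10, -30, -25, -4, -4]
  [-33, 0, -20, -15, -5, 6]
  [-33, -8, 0, -15, -13, -2]
  [-18, 7, -13, 0, 2, 13]
  [-39, -6, -26, -21, 0, 0]
  [-58, -25, -45, -40, -19, 0]
D(6):
  [0, -10, -30, -25, -4, -4]
  [-33, 0, -20, -15, -5, 6]
  [-33, -8, 0, -15, -13, -2]
  [-18, 7, -13, 0, 2, 13]
  [-39, -6, -26, -21, 0, 0]
  [-58, -25, -45, -40, -19, 0]
Answer: T*[5][4] = -19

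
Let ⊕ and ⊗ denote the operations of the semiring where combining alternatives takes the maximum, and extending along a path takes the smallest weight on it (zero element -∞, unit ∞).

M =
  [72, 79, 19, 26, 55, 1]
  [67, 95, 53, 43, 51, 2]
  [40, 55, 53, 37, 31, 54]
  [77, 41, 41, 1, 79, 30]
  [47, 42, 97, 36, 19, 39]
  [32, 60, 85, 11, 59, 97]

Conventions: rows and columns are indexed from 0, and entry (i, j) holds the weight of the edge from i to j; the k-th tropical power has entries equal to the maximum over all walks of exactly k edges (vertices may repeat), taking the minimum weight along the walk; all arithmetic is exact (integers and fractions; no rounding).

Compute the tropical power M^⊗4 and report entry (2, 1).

M^⊗2:
  [72, 79, 55, 43, 55, 39]
  [67, 95, 53, 43, 55, 53]
  [55, 55, 54, 43, 54, 54]
  [72, 77, 79, 41, 55, 41]
  [47, 55, 53, 42, 47, 54]
  [60, 60, 85, 43, 59, 97]
M^⊗3:
  [72, 79, 55, 43, 55, 54]
  [67, 95, 55, 43, 55, 53]
  [55, 55, 54, 43, 55, 54]
  [72, 77, 55, 43, 55, 54]
  [55, 55, 54, 43, 54, 54]
  [60, 60, 85, 43, 59, 97]
M^⊗4:
  [72, 79, 55, 43, 55, 54]
  [67, 95, 55, 43, 55, 54]
  [55, 55, 55, 43, 55, 54]
  [72, 77, 55, 43, 55, 54]
  [55, 55, 54, 43, 55, 54]
  [60, 60, 85, 43, 59, 97]
Key observation: the optimum is the walk 2->1->1->1->1, with weight 55 min 95 min 95 min 95 = 55.
Optimal value attained by: walk 2->1->1->1->1.
Answer: (M^⊗4)[2][1] = 55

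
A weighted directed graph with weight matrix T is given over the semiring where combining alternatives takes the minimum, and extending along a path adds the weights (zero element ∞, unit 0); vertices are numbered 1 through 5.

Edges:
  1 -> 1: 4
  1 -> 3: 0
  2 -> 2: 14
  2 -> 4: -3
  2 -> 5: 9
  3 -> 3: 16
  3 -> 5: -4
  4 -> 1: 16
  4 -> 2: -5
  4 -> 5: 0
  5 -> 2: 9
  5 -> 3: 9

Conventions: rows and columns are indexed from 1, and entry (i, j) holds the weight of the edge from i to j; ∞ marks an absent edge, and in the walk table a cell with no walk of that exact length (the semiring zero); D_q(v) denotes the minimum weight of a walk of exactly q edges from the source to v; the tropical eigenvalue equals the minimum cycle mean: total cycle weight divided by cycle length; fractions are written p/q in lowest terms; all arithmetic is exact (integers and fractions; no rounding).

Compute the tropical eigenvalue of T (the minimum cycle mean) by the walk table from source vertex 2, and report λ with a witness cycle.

q=0: [∞, 0, ∞, ∞, ∞]
q=1: [∞, 14, ∞, -3, 9]
q=2: [13, -8, 18, 11, -3]
q=3: [17, 6, 6, -11, 1]
q=4: [5, -16, 10, 3, -11]
q=5: [9, -2, -2, -19, -7]
Optimal cycle mean attained by: cycle 2->4->2, total (-3) + (-5), length 2.
Answer: λ = -4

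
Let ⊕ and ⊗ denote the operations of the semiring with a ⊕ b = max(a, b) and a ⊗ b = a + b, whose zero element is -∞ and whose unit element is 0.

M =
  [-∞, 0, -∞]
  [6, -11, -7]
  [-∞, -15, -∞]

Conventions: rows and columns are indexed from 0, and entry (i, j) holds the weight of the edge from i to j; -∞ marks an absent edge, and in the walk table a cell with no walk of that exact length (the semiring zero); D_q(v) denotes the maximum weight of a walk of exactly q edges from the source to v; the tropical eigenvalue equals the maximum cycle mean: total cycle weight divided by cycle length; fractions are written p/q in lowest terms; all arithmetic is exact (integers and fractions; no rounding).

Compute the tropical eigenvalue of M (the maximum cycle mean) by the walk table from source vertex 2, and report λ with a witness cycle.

q=0: [-∞, -∞, 0]
q=1: [-∞, -15, -∞]
q=2: [-9, -26, -22]
q=3: [-20, -9, -33]
Optimal cycle mean attained by: cycle 0->1->0, total 0 + 6, length 2.
Answer: λ = 3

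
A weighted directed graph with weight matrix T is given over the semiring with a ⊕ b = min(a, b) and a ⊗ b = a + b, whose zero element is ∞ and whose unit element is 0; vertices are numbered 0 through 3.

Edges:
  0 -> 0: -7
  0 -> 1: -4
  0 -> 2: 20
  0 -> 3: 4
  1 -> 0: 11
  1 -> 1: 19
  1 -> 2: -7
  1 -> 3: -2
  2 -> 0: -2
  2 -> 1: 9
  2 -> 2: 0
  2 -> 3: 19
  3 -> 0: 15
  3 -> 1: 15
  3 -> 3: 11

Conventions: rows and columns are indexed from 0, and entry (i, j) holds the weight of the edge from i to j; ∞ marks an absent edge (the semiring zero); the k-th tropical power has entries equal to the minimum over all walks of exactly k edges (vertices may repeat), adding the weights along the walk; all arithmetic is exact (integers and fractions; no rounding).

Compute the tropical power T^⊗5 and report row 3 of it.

T^⊗2:
  [-14, -11, -11, -6]
  [-9, 2, -7, 9]
  [-9, -6, 0, 2]
  [8, 11, 8, 13]
T^⊗3:
  [-21, -18, -18, -13]
  [-16, -13, -7, -5]
  [-16, -13, -13, -8]
  [1, 4, 4, 9]
T^⊗4:
  [-28, -25, -25, -20]
  [-23, -20, -20, -15]
  [-23, -20, -20, -15]
  [-6, -3, -3, 2]
T^⊗5:
  [-35, -32, -32, -27]
  [-30, -27, -27, -22]
  [-30, -27, -27, -22]
  [-13, -10, -10, -5]
Answer: row 3 of T^⊗5 = [-13, -10, -10, -5]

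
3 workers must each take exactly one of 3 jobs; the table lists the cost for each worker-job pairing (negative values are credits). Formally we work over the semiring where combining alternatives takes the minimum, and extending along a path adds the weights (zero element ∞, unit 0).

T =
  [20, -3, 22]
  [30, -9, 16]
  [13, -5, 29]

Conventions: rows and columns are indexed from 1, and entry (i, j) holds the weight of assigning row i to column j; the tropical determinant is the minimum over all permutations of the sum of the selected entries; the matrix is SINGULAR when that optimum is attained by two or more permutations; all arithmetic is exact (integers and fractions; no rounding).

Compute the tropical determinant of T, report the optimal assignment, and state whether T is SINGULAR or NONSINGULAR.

σ = (1, 2, 3): 20 + (-9) + 29 = 40
σ = (1, 3, 2): 20 + 16 + (-5) = 31
σ = (2, 1, 3): (-3) + 30 + 29 = 56
σ = (2, 3, 1): (-3) + 16 + 13 = 26
σ = (3, 1, 2): 22 + 30 + (-5) = 47
σ = (3, 2, 1): 22 + (-9) + 13 = 26
Optimal value attained by: σ = (2, 3, 1).
Answer: det⊕(T) = 26; verdict: SINGULAR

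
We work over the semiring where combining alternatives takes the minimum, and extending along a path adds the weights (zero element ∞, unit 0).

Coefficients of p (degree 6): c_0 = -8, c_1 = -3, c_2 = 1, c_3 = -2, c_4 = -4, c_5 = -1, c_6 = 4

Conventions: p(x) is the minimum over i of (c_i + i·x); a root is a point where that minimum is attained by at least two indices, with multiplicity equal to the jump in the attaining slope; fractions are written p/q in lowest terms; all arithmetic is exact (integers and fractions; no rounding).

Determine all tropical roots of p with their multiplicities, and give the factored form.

hull edge (i=0, c=-8) to (i=4, c=-4): slope 1, span 4
hull edge (i=4, c=-4) to (i=5, c=-1): slope 3, span 1
hull edge (i=5, c=-1) to (i=6, c=4): slope 5, span 1
Factored form: p(x) = 4 ⊗ (x ⊕ (-5)) ⊗ (x ⊕ (-3)) ⊗ (x ⊕ (-1)) ⊗ (x ⊕ (-1)) ⊗ (x ⊕ (-1)) ⊗ (x ⊕ (-1))
Answer: roots = -5 (mult 1), -3 (mult 1), -1 (mult 4)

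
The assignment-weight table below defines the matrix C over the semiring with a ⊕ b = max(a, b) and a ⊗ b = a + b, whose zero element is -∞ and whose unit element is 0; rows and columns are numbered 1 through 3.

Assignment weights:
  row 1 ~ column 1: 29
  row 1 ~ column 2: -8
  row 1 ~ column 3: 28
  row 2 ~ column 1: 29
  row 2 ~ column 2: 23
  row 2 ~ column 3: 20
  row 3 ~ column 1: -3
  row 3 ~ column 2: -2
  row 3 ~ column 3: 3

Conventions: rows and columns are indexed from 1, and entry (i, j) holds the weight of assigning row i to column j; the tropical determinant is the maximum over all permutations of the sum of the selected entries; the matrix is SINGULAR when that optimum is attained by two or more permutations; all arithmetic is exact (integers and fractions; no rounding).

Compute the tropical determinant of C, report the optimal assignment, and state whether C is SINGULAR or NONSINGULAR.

σ = (1, 2, 3): 29 + 23 + 3 = 55
σ = (1, 3, 2): 29 + 20 + (-2) = 47
σ = (2, 1, 3): (-8) + 29 + 3 = 24
σ = (2, 3, 1): (-8) + 20 + (-3) = 9
σ = (3, 1, 2): 28 + 29 + (-2) = 55
σ = (3, 2, 1): 28 + 23 + (-3) = 48
Optimal value attained by: σ = (1, 2, 3).
Answer: det⊕(C) = 55; verdict: SINGULAR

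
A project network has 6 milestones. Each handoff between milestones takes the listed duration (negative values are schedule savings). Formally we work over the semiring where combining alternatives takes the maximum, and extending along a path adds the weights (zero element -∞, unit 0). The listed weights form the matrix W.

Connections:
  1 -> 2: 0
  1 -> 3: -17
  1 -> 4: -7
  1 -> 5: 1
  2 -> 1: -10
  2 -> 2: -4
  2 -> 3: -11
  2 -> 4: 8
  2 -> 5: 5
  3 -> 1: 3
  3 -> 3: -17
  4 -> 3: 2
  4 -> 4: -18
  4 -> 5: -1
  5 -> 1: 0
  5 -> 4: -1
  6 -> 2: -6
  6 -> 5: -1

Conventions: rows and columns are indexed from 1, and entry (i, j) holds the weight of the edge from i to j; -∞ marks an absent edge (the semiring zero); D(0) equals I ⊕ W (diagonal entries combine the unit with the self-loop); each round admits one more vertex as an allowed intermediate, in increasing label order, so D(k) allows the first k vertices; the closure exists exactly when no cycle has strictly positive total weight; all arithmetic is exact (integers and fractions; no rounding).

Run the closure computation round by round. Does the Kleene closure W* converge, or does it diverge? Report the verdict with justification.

D(0):
  [0, 0, -17, -7, 1, -∞]
  [-10, 0, -11, 8, 5, -∞]
  [3, -∞, 0, -∞, -∞, -∞]
  [-∞, -∞, 2, 0, -1, -∞]
  [0, -∞, -∞, -1, 0, -∞]
  [-∞, -6, -∞, -∞, -1, 0]
Detection: at round 1, diagonal entry (5, 5) turns strictly positive.
Key observation: the cycle 5->1->5 has total weight 0 + 1, which is strictly positive.
Answer: DIVERGES — positive cycle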